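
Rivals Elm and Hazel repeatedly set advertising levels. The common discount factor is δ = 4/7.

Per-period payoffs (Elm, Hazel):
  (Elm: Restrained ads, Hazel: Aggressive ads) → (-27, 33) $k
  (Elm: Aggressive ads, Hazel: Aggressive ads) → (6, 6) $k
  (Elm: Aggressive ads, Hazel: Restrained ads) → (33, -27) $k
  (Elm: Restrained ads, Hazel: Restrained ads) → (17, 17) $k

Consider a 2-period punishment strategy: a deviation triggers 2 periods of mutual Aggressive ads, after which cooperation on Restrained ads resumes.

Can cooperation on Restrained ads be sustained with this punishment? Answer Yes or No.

IC: δ+…+δ^2 ≥ (33−17)/(17−6) = 16/11.
At δ = 4/7: partial sum = 0.8980 < 1.4545. Cooperation not sustainable.

No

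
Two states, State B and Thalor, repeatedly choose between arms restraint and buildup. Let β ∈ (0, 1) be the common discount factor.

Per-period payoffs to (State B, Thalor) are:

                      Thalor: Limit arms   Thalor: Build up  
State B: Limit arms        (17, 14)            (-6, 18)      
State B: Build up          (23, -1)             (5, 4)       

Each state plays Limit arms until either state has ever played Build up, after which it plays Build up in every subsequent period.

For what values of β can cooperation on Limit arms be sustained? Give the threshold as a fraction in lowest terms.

State B: cooperation gives 17 each period; deviation gives 23 once then 5 forever.
  17/(1−β) ≥ 23 + 5β/(1−β) ⇒ β ≥ 6/18 = 1/3.
Thalor: cooperation gives 14 each period; deviation gives 18 once then 4 forever.
  β ≥ 4/14 = 2/7.
Both must hold, so the binding constraint is State B's: β ≥ 1/3.

1/3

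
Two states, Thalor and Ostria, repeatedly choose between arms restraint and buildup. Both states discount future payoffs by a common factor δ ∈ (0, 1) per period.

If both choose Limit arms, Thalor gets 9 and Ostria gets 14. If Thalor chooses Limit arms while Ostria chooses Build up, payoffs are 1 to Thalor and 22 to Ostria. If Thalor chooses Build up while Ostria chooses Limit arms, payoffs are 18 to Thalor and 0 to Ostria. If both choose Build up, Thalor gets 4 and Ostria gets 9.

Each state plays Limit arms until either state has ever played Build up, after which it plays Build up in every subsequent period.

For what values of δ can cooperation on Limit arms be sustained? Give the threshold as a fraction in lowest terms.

9/14

Thalor: cooperation gives 9 each period; deviation gives 18 once then 4 forever.
  9/(1−δ) ≥ 18 + 4δ/(1−δ) ⇒ δ ≥ 9/14.
Ostria: cooperation gives 14 each period; deviation gives 22 once then 9 forever.
  δ ≥ 8/13.
Both must hold, so the binding constraint is Thalor's: δ ≥ 9/14.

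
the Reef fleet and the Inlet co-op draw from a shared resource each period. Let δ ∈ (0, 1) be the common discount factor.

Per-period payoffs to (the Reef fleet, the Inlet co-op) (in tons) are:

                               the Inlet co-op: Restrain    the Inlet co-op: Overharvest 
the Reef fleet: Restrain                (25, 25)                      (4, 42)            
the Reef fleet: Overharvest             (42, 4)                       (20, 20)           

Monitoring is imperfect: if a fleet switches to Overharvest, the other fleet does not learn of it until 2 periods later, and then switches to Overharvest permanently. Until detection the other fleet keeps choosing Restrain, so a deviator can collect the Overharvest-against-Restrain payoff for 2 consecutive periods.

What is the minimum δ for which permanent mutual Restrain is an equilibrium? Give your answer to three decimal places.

A deviator earns 42 for 2 periods, then 20 forever; cooperating earns 25 forever. Multiplying the IC by (1−δ):
25 ≥ 42(1−δ^2) + 20δ^2, so 22·δ^2 ≥ 17 and δ^2 ≥ 17/22.
δ ≥ (17/22)^(1/2) ≈ 0.879.

0.879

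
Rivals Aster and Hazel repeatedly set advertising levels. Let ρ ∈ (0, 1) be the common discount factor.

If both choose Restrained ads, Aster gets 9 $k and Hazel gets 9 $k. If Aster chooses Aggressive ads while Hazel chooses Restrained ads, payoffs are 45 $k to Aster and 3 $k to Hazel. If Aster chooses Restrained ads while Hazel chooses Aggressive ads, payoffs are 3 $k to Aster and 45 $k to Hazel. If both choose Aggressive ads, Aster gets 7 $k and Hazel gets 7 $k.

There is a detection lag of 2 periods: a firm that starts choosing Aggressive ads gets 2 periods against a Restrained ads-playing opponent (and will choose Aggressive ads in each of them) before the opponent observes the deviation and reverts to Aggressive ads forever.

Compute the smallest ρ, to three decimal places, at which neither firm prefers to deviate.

0.973

Deviating for the 2 undetected periods gains 45−9 = 36 per period over cooperation, then loses 9−7 = 2 per period forever once punishment starts.
Gain: 36(1 + ρ + … + ρ^1); loss: 2·ρ^2/(1−ρ).
No profitable deviation ⇔ 36(1−ρ^2) ≤ 2·ρ^2, i.e. ρ^2 ≥ 36/(36+2) = 18/19.
Hence ρ ≥ (18/19)^(1/2) ≈ 0.973.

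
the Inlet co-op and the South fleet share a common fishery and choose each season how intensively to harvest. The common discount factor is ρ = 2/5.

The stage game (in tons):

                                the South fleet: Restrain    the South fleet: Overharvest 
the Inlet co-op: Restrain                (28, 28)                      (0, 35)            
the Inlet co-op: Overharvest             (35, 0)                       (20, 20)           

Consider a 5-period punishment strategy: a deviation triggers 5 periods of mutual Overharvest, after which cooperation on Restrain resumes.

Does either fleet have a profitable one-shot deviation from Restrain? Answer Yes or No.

Yes

IC: ρ+…+ρ^5 ≥ (35−28)/(28−20) = 7/8.
At ρ = 2/5: partial sum = 0.6598 < 0.8750. Cooperation not sustainable.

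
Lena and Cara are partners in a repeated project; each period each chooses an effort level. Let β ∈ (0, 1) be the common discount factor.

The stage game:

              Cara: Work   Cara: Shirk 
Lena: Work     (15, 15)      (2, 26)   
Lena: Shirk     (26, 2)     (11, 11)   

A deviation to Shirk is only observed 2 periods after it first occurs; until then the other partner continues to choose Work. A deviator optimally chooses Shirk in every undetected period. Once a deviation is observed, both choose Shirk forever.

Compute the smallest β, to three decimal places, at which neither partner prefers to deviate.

The best deviation is to choose Shirk for all 2 undetected periods, earning 26 each, then 11 forever once detected.
Deviation value: 26(1−β^2)/(1−β) + 11β^2/(1−β); cooperation value: 15/(1−β).
IC: 15 ≥ 26(1−β^2) + 11β^2 = 26 − 15β^2.
So β^2 ≥ 11/15, giving β ≥ (11/15)^(1/2) ≈ 0.856.

0.856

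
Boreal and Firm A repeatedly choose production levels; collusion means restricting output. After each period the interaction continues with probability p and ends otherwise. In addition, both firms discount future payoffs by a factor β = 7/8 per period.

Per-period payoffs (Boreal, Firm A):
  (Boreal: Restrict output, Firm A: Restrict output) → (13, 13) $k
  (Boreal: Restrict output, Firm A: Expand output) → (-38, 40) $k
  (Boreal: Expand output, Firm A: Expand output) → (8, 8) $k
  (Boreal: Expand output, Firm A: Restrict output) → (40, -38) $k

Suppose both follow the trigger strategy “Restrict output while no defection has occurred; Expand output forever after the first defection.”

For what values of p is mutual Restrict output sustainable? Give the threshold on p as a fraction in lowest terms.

With continuation probability p and discount β, the effective per-period discount factor is βp.
Grim-trigger IC: βp ≥ (40−13)/(40−8) = 27/32.
So p ≥ (27/32)/(7/8) = 27/28.

27/28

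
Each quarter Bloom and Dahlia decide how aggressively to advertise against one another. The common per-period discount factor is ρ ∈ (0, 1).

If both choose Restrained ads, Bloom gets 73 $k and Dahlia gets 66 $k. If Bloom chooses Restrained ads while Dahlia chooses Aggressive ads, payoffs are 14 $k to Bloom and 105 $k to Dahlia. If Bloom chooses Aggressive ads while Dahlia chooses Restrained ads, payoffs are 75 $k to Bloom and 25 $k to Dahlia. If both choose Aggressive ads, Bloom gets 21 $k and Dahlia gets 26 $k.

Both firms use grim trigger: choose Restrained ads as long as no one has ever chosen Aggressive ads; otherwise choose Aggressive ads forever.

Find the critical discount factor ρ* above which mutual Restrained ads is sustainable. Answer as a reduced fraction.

Bloom's threshold: (75−73)/(75−21) = 1/27.
Dahlia's threshold: (105−66)/(105−26) = 39/79.
1/27 < 39/79, so Dahlia binds and ρ* = 39/79.

39/79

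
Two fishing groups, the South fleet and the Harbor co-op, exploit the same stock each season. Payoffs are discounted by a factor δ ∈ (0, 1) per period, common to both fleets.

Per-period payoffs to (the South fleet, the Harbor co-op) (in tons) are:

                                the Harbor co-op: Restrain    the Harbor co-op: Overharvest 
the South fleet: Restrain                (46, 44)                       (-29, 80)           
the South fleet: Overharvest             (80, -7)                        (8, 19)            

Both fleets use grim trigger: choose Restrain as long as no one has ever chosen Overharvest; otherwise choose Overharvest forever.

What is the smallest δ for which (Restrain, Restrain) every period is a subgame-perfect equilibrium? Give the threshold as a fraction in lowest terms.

the South fleet: cooperation gives 46 each period; deviation gives 80 once then 8 forever.
  46/(1−δ) ≥ 80 + 8δ/(1−δ) ⇒ δ ≥ 34/72 = 17/36.
the Harbor co-op: cooperation gives 44 each period; deviation gives 80 once then 19 forever.
  δ ≥ 36/61.
Both must hold, so the binding constraint is the Harbor co-op's: δ ≥ 36/61.

36/61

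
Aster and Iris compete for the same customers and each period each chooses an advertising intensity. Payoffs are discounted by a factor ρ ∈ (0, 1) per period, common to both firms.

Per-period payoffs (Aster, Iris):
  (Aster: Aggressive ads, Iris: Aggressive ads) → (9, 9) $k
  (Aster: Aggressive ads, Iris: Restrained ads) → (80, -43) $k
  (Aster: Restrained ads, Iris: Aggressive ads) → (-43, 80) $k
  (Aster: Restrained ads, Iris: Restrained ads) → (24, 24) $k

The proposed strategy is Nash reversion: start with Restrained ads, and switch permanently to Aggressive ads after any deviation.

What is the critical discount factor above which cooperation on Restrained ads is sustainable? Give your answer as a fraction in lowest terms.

One-period gain from deviating is 80 − 24 = 56. The loss is 24 − 9 = 15 in every subsequent period, with present value 15·ρ/(1−ρ).
Deviation is unprofitable when 15·ρ/(1−ρ) ≥ 56, i.e. ρ/(1−ρ) ≥ 56/15.
Equivalently ρ ≥ 56/(56+15) = 56/71.

56/71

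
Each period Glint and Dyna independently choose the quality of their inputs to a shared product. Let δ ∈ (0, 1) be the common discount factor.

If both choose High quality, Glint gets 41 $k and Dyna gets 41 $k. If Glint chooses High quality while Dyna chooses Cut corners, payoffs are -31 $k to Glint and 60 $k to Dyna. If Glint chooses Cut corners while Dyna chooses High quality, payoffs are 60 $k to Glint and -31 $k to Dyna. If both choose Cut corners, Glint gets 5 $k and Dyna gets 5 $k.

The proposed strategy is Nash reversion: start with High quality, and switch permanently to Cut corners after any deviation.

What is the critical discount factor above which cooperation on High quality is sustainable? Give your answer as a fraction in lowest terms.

Cooperation forever yields 41 each period: 41/(1−δ).
Deviating yields 60 once, then 5 forever: 60 + 5δ/(1−δ).
No profitable deviation requires 41/(1−δ) ≥ 60 + 5δ/(1−δ).
Multiplying by (1−δ): 41 ≥ 60(1−δ) + 5δ = 60 − 55δ.
So 55δ ≥ 19, i.e. δ ≥ 19/55.

19/55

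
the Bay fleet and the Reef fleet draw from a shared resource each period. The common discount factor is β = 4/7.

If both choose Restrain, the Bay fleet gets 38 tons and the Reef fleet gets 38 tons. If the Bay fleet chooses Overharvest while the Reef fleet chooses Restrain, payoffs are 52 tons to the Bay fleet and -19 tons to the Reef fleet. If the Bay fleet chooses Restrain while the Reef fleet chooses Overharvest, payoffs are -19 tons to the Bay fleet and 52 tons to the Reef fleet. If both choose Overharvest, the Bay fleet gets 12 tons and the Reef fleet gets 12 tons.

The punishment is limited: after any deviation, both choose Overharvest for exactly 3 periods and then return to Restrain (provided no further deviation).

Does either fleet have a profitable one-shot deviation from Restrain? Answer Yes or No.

No

IC: β+…+β^3 ≥ (52−38)/(38−12) = 7/13.
At β = 4/7: partial sum = 1.0845 ≥ 0.5385. Cooperation sustainable.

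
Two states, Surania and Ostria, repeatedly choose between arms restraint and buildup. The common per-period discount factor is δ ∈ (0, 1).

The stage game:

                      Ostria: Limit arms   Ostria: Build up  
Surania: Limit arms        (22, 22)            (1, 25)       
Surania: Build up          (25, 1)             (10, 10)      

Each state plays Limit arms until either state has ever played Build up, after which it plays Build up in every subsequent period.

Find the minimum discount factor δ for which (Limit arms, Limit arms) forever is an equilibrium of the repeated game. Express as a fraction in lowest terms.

1/5

22/(1−δ) ≥ 25 + 10δ/(1−δ)
22 ≥ 25 − 15δ
δ ≥ 3/15 = 1/5.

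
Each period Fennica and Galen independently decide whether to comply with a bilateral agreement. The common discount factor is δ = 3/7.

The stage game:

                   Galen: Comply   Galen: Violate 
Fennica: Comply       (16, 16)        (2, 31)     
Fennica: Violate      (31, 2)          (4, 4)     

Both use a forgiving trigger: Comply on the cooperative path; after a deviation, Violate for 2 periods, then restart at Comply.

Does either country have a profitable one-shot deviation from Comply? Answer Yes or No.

Yes

A one-shot deviation gives 31 now, then 4 for 2 periods, then back to 16.
Gain from deviating: (31−16) today; loss: (16−4) in each of the next 2 periods.
No-deviation condition: (16−4)(δ+…+δ^2) ≥ 31−16, i.e. δ+…+δ^2 ≥ 5/4.
At δ = 3/7: δ+…+δ^2 = 0.6122 < 1.2500.
So cooperation is not sustainable.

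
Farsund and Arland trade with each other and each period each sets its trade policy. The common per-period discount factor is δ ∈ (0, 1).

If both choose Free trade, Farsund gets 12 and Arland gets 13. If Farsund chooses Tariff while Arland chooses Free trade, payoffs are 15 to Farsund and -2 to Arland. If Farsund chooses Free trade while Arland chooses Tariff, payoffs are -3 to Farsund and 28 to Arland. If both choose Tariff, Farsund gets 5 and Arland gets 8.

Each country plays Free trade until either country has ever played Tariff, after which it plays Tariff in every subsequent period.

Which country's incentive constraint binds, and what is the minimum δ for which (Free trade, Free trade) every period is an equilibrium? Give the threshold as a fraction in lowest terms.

Arland; δ ≥ 3/4

Farsund's threshold: (15−12)/(15−5) = 3/10.
Arland's threshold: (28−13)/(28−8) = 3/4.
3/10 < 3/4, so Arland binds and δ* = 3/4.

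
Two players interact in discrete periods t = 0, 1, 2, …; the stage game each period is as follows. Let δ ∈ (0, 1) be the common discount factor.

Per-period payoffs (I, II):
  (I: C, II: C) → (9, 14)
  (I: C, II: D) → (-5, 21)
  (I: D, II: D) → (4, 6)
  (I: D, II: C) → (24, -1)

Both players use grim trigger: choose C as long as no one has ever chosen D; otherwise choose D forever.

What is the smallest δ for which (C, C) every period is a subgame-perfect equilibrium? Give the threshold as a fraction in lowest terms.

I: cooperation gives 9 each period; deviation gives 24 once then 4 forever.
  9/(1−δ) ≥ 24 + 4δ/(1−δ) ⇒ δ ≥ 15/20 = 3/4.
II: cooperation gives 14 each period; deviation gives 21 once then 6 forever.
  δ ≥ 7/15.
Both must hold, so the binding constraint is I's: δ ≥ 3/4.

3/4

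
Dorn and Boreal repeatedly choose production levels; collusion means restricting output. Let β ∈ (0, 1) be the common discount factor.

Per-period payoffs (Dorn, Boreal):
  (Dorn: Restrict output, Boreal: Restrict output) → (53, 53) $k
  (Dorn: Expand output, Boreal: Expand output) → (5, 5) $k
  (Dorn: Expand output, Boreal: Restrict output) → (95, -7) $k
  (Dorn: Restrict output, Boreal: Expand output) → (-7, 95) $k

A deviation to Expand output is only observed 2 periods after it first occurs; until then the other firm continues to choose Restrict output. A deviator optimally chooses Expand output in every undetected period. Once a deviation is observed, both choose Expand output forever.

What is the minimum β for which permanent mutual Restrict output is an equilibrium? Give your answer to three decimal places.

0.683

A deviator earns 95 for 2 periods, then 5 forever; cooperating earns 53 forever. Multiplying the IC by (1−β):
53 ≥ 95(1−β^2) + 5β^2, so 90·β^2 ≥ 42 and β^2 ≥ 7/15.
β ≥ (7/15)^(1/2) ≈ 0.683.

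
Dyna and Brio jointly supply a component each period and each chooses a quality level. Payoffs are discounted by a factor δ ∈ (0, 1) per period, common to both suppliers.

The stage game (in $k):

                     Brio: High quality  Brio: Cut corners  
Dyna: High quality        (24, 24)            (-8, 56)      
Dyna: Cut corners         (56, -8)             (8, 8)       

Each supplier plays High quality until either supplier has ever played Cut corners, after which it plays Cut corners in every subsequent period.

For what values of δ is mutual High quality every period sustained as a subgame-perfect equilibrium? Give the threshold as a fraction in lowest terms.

2/3

Cooperation forever yields 24 each period: 24/(1−δ).
Deviating yields 56 once, then 8 forever: 56 + 8δ/(1−δ).
No profitable deviation requires 24/(1−δ) ≥ 56 + 8δ/(1−δ).
Multiplying by (1−δ): 24 ≥ 56(1−δ) + 8δ = 56 − 48δ.
So 48δ ≥ 32, i.e. δ ≥ 32/48 = 2/3.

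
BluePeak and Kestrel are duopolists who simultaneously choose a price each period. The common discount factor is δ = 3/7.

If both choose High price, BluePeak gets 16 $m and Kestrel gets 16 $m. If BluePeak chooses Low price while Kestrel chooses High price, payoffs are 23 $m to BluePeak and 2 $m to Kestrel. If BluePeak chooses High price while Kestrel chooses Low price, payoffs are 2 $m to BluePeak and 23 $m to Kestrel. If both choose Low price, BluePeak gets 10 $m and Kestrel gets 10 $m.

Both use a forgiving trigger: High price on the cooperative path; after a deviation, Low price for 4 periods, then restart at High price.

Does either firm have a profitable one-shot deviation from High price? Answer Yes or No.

Yes

IC: δ+…+δ^4 ≥ (23−16)/(16−10) = 7/6.
At δ = 3/7: partial sum = 0.7247 < 1.1667. Cooperation not sustainable.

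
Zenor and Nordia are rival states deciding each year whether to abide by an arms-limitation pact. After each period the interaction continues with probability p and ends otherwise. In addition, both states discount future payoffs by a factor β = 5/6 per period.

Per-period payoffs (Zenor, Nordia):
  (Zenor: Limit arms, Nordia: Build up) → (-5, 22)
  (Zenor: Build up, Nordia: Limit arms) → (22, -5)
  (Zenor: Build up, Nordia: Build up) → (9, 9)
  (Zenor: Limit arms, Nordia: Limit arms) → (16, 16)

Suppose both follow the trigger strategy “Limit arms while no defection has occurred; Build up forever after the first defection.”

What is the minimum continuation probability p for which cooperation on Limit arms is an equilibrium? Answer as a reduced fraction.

36/65

With continuation probability p and discount β, the effective per-period discount factor is βp.
Grim-trigger IC: βp ≥ (22−16)/(22−9) = 6/13.
So p ≥ (6/13)/(5/6) = 36/65.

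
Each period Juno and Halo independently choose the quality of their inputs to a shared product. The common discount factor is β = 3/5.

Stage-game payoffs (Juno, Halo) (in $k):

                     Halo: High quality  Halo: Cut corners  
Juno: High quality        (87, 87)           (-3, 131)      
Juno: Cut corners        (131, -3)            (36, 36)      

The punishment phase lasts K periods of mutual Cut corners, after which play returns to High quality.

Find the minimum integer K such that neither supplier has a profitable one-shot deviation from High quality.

Need Σ_{k=1}^{K} β^k ≥ (131−87)/(87−36) = 0.8627 at β = 3/5.
At K = 1 the sum is 0.6000 < 0.8627; at K = 2 it is 0.9600 ≥ 0.8627.
So the minimum punishment length is K = 2.

2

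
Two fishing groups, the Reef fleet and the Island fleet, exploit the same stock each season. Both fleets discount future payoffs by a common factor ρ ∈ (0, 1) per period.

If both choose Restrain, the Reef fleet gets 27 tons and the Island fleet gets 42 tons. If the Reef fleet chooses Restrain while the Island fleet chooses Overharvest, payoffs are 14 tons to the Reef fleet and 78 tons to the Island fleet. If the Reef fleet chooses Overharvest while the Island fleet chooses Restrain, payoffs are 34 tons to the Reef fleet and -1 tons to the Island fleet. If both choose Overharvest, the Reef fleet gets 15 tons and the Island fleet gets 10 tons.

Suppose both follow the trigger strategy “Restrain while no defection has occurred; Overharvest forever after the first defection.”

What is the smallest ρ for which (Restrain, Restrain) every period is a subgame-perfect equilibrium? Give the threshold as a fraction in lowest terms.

9/17

For the Reef fleet: deviation gain 34−27 = 7, per-period punishment loss 27−15 = 12. IC gives ρ ≥ 7/19.
For the Island fleet: gain 36, loss 32 per period, so ρ ≥ 36/68 = 9/17.
The tighter constraint is the Island fleet's, so cooperation needs ρ ≥ 9/17.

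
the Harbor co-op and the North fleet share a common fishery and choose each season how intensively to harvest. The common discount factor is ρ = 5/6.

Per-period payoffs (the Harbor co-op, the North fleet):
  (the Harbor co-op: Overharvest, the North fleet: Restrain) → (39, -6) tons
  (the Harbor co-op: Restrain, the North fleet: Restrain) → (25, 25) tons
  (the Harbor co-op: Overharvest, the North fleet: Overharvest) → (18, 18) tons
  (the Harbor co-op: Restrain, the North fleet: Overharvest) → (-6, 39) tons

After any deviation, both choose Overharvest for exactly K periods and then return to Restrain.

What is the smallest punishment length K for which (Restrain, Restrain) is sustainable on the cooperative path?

IC: ρ(1−ρ^K)/(1−ρ) ≥ (39−25)/(25−18) = 2.
With ρ = 5/6: need 1 − ρ^K ≥ 2·(1−5/6)/(5/6), i.e. ρ^K ≤ 0.6000.
Since (5/6)^2 = 0.6944 and (5/6)^3 = 0.5787, the smallest such K is 3.

3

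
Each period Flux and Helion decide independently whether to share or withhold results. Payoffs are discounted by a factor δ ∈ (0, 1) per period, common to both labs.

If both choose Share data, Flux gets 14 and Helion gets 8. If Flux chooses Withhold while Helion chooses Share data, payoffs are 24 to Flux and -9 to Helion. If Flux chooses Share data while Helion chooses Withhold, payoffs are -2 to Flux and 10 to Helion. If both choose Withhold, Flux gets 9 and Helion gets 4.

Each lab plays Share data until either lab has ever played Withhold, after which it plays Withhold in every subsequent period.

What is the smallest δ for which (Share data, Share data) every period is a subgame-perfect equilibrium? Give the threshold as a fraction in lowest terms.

2/3

For Flux: deviation gain 24−14 = 10, per-period punishment loss 14−9 = 5. IC gives δ ≥ 10/15 = 2/3.
For Helion: gain 2, loss 4 per period, so δ ≥ 2/6 = 1/3.
The tighter constraint is Flux's, so cooperation needs δ ≥ 2/3.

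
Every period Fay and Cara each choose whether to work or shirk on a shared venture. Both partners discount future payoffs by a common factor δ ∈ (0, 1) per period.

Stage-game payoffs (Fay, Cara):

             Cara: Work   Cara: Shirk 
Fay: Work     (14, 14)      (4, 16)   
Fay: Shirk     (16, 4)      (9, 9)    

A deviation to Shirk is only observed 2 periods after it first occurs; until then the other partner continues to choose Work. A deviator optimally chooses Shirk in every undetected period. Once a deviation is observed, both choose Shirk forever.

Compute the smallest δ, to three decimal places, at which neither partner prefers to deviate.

0.535

The best deviation is to choose Shirk for all 2 undetected periods, earning 16 each, then 9 forever once detected.
Deviation value: 16(1−δ^2)/(1−δ) + 9δ^2/(1−δ); cooperation value: 14/(1−δ).
IC: 14 ≥ 16(1−δ^2) + 9δ^2 = 16 − 7δ^2.
So δ^2 ≥ 2/7, giving δ ≥ (2/7)^(1/2) ≈ 0.535.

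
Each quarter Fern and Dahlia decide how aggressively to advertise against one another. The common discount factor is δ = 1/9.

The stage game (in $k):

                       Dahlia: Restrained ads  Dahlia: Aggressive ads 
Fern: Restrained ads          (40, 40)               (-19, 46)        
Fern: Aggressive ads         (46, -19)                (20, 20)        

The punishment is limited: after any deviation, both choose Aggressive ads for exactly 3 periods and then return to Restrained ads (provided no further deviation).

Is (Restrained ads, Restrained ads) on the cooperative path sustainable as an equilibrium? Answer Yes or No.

Comparing payoff streams over the 4 periods until play realigns: cooperate → 40(1+δ+…+δ^3); deviate → 46 + 20(δ+…+δ^3).
Cooperation is sustained iff (40−20)(δ+…+δ^3) ≥ 46−40.
δ+…+δ^3 = 1/9·(1−(1/9)^3)/(1−1/9) = 0.1248, and (46−40)/(40−20) = 0.3000.
0.1248 < 0.3000, so cooperation is not sustainable.

No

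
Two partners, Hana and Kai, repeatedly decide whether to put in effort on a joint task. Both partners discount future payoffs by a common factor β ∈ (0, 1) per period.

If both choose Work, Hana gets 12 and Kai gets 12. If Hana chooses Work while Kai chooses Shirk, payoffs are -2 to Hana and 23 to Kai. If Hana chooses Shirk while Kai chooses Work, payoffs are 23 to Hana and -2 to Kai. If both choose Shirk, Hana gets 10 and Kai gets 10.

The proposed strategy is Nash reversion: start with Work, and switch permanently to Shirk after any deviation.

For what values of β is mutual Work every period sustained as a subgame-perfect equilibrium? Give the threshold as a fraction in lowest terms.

11/13

Under grim trigger the critical discount factor is (T−C)/(T−P) with T = 23, C = 12, P = 10.
β* = (23−12)/(23−10) = 11/13.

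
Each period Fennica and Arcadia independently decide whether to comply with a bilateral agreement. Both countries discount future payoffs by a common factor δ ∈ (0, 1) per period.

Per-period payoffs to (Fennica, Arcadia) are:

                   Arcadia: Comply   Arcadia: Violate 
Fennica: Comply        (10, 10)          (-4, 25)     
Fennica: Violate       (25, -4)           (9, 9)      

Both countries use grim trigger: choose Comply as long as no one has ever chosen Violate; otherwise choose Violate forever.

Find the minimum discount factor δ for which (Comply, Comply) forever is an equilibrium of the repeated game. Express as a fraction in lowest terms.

15/16

10/(1−δ) ≥ 25 + 9δ/(1−δ)
10 ≥ 25 − 16δ
δ ≥ 15/16.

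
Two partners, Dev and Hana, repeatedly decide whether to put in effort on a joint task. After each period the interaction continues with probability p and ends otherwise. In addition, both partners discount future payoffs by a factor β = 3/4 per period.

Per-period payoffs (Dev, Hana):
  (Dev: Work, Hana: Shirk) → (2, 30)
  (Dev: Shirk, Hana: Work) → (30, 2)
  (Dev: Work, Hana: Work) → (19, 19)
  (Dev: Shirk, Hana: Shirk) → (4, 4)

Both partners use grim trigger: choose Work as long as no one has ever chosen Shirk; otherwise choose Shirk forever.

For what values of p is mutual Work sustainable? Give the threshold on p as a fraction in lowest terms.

With continuation probability p and discount β, the effective per-period discount factor is βp.
Grim-trigger IC: βp ≥ (30−19)/(30−4) = 11/26.
So p ≥ (11/26)/(3/4) = 22/39.

22/39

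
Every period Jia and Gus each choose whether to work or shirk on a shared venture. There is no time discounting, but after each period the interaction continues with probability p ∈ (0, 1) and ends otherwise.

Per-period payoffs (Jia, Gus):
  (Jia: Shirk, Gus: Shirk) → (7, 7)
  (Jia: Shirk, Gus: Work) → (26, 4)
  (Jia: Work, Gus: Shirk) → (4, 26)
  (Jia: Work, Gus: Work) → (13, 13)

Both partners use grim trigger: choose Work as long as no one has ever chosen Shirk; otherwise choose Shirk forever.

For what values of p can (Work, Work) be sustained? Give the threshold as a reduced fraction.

With no time discounting, the continuation probability p plays the role of the discount factor.
Grim-trigger IC: 13/(1−p) ≥ 26 + 7p/(1−p) ⇒ p ≥ (26−13)/(26−7) = 13/19.

13/19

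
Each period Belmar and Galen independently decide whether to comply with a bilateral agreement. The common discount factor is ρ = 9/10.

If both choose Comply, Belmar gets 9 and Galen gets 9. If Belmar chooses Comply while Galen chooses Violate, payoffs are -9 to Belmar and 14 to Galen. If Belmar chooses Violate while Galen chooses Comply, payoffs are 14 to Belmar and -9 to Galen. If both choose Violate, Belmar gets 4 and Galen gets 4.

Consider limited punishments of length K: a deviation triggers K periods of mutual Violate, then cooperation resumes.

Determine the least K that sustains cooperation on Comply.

2

No profitable deviation requires (9−4)(ρ+…+ρ^K) ≥ 14−9, i.e. ρ+…+ρ^K ≥ 1 ≈ 1.0000.
With ρ = 9/10, the partial sums are K=1: 0.9000, K=2: 1.7100.
K = 2 is the first length at which the sum reaches 1.0000.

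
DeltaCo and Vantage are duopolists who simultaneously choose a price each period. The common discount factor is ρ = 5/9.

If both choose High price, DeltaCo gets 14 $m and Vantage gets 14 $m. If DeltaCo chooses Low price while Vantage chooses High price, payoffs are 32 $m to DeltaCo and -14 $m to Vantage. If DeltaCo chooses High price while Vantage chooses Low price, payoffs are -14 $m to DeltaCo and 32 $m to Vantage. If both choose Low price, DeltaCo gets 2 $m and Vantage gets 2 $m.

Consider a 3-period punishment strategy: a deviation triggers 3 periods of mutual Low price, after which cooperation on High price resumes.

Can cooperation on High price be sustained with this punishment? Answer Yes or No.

No

IC: ρ+…+ρ^3 ≥ (32−14)/(14−2) = 3/2.
At ρ = 5/9: partial sum = 1.0357 < 1.5000. Cooperation not sustainable.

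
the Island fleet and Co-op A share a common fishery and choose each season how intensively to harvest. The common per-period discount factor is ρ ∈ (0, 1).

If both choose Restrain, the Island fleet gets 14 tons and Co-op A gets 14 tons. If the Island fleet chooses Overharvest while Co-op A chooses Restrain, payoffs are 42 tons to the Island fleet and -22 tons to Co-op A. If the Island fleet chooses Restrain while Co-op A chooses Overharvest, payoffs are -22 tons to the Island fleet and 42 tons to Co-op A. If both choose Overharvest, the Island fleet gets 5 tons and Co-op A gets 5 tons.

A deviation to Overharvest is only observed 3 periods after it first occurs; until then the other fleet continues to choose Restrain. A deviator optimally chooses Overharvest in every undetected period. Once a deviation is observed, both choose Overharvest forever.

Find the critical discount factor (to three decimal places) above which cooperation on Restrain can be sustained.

A deviator earns 42 for 3 periods, then 5 forever; cooperating earns 14 forever. Multiplying the IC by (1−ρ):
14 ≥ 42(1−ρ^3) + 5ρ^3, so 37·ρ^3 ≥ 28 and ρ^3 ≥ 28/37.
ρ ≥ (28/37)^(1/3) ≈ 0.911.

0.911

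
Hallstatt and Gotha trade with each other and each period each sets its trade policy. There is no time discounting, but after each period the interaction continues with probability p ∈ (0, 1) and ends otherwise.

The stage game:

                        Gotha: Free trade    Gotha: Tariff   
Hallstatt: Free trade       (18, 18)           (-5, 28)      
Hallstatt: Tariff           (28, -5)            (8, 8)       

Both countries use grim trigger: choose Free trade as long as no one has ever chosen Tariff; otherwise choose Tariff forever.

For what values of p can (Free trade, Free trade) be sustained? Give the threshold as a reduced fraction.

1/2

Expected cooperation value is 18 + p·18 + p²·18 + … = 18/(1−p); deviation gives 28 + p·8/(1−p).
18 ≥ 28(1−p) + 8p ⇒ 20p ≥ 10 ⇒ p ≥ 10/20 = 1/2.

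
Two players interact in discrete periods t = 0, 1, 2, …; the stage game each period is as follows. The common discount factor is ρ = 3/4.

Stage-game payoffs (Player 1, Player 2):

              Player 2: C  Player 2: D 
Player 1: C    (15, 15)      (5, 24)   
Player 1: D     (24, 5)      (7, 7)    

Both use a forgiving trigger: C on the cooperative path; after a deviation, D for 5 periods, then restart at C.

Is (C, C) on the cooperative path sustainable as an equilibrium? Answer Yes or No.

Yes

A one-shot deviation gives 24 now, then 7 for 5 periods, then back to 15.
Gain from deviating: (24−15) today; loss: (15−7) in each of the next 5 periods.
No-deviation condition: (15−7)(ρ+…+ρ^5) ≥ 24−15, i.e. ρ+…+ρ^5 ≥ 9/8.
At ρ = 3/4: ρ+…+ρ^5 = 2.2881 ≥ 1.1250.
So cooperation is sustainable.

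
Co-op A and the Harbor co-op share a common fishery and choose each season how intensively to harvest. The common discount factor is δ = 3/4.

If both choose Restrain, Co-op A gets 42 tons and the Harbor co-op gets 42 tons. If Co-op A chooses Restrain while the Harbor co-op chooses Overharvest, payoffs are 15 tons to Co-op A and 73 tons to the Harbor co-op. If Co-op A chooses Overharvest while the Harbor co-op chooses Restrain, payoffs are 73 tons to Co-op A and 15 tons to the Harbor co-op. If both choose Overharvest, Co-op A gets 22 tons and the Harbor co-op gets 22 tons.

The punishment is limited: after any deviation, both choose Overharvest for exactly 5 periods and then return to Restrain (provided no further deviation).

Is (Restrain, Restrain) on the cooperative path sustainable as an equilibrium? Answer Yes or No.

Yes

IC: δ+…+δ^5 ≥ (73−42)/(42−22) = 31/20.
At δ = 3/4: partial sum = 2.2881 ≥ 1.5500. Cooperation sustainable.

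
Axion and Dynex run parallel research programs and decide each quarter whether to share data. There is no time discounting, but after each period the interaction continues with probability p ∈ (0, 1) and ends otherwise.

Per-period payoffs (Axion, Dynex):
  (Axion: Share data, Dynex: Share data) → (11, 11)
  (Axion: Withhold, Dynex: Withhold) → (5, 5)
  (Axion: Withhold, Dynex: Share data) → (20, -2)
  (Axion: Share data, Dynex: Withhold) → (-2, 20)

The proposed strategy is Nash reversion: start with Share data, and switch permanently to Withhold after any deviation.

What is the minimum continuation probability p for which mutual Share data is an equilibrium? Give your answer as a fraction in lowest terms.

3/5

Expected cooperation value is 11 + p·11 + p²·11 + … = 11/(1−p); deviation gives 20 + p·5/(1−p).
11 ≥ 20(1−p) + 5p ⇒ 15p ≥ 9 ⇒ p ≥ 9/15 = 3/5.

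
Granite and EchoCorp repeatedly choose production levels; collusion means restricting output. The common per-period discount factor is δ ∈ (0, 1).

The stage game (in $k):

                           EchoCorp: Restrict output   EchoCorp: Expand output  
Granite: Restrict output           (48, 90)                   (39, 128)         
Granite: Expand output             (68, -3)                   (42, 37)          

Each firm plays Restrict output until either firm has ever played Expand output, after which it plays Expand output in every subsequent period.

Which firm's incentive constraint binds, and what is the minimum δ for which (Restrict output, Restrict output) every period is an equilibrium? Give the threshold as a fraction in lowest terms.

Granite's threshold: (68−48)/(68−42) = 10/13.
EchoCorp's threshold: (128−90)/(128−37) = 38/91.
10/13 > 38/91, so Granite binds and δ* = 10/13.

Granite; δ ≥ 10/13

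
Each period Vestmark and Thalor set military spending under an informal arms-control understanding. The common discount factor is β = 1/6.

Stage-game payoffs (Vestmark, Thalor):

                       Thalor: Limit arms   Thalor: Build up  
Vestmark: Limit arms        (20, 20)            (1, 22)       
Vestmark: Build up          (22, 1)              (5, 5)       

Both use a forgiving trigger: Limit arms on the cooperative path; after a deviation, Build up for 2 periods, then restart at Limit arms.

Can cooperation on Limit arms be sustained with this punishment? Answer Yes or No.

IC: β+…+β^2 ≥ (22−20)/(20−5) = 2/15.
At β = 1/6: partial sum = 0.1944 ≥ 0.1333. Cooperation sustainable.

Yes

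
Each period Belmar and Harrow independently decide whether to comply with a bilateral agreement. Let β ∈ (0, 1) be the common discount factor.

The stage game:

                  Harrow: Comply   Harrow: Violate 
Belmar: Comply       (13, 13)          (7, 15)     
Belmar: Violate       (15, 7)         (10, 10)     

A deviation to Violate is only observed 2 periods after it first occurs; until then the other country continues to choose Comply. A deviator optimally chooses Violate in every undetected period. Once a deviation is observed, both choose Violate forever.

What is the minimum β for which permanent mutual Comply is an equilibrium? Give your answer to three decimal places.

Deviating for the 2 undetected periods gains 15−13 = 2 per period over cooperation, then loses 13−10 = 3 per period forever once punishment starts.
Gain: 2(1 + β + … + β^1); loss: 3·β^2/(1−β).
No profitable deviation ⇔ 2(1−β^2) ≤ 3·β^2, i.e. β^2 ≥ 2/(2+3) = 2/5.
Hence β ≥ (2/5)^(1/2) ≈ 0.632.

0.632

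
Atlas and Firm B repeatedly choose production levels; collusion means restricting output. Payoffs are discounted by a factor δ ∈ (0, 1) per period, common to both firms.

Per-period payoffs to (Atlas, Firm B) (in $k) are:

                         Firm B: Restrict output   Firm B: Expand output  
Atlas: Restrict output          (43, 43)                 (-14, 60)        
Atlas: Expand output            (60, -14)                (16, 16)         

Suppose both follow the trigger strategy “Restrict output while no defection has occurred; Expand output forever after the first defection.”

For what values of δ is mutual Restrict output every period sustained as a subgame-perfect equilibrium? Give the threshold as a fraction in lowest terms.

Under grim trigger the critical discount factor is (T−C)/(T−P) with T = 60, C = 43, P = 16.
δ* = (60−43)/(60−16) = 17/44.

17/44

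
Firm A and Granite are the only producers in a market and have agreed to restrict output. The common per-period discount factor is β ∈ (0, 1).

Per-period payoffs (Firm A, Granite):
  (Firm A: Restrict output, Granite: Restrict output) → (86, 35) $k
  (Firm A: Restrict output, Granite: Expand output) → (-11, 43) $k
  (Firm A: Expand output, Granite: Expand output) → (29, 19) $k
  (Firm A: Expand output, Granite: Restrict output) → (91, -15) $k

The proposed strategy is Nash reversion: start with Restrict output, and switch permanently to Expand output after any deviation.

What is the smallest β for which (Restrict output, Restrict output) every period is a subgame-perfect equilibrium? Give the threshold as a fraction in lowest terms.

1/3

Firm A's threshold: (91−86)/(91−29) = 5/62.
Granite's threshold: (43−35)/(43−19) = 1/3.
5/62 < 1/3, so Granite binds and β* = 1/3.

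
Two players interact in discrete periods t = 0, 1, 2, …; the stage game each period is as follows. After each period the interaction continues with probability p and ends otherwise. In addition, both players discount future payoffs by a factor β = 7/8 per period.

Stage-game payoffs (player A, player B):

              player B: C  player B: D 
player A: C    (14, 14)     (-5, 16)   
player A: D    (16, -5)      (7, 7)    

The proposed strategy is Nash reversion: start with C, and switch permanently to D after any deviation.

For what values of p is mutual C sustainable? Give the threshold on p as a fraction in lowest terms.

16/63

With continuation probability p and discount β, the effective per-period discount factor is βp.
Grim-trigger IC: βp ≥ (16−14)/(16−7) = 2/9.
So p ≥ (2/9)/(7/8) = 16/63.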